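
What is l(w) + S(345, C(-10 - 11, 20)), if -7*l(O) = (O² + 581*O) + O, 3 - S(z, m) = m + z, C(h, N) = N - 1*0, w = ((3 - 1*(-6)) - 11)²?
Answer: -4878/7 ≈ -696.86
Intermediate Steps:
w = 4 (w = ((3 + 6) - 11)² = (9 - 11)² = (-2)² = 4)
C(h, N) = N (C(h, N) = N + 0 = N)
S(z, m) = 3 - m - z (S(z, m) = 3 - (m + z) = 3 + (-m - z) = 3 - m - z)
l(O) = -582*O/7 - O²/7 (l(O) = -((O² + 581*O) + O)/7 = -(O² + 582*O)/7 = -582*O/7 - O²/7)
l(w) + S(345, C(-10 - 11, 20)) = -⅐*4*(582 + 4) + (3 - 1*20 - 1*345) = -⅐*4*586 + (3 - 20 - 345) = -2344/7 - 362 = -4878/7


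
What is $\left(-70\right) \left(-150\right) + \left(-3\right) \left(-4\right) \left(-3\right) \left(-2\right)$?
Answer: $10572$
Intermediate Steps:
$\left(-70\right) \left(-150\right) + \left(-3\right) \left(-4\right) \left(-3\right) \left(-2\right) = 10500 + 12 \left(-3\right) \left(-2\right) = 10500 - -72 = 10500 + 72 = 10572$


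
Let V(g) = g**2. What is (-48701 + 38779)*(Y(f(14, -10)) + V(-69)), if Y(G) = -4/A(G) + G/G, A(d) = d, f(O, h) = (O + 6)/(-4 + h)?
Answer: -236381728/5 ≈ -4.7276e+7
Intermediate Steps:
f(O, h) = (6 + O)/(-4 + h)
Y(G) = 1 - 4/G (Y(G) = -4/G + G/G = -4/G + 1 = 1 - 4/G)
(-48701 + 38779)*(Y(f(14, -10)) + V(-69)) = (-48701 + 38779)*((-4 + (6 + 14)/(-4 - 10))/(((6 + 14)/(-4 - 10))) + (-69)**2) = -9922*((-4 + 20/(-14))/((20/(-14))) + 4761) = -9922*((-4 - 1/14*20)/((-1/14*20)) + 4761) = -9922*((-4 - 10/7)/(-10/7) + 4761) = -9922*(-7/10*(-38/7) + 4761) = -9922*(19/5 + 4761) = -9922*23824/5 = -236381728/5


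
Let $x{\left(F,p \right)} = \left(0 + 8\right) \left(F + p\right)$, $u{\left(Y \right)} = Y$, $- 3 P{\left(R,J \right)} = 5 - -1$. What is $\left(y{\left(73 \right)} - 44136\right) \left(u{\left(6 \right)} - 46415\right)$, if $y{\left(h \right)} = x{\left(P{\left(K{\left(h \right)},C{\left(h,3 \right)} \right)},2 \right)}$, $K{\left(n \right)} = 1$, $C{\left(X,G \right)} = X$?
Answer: $2048307624$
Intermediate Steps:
$P{\left(R,J \right)} = -2$ ($P{\left(R,J \right)} = - \frac{5 - -1}{3} = - \frac{5 + 1}{3} = \left(- \frac{1}{3}\right) 6 = -2$)
$x{\left(F,p \right)} = 8 F + 8 p$ ($x{\left(F,p \right)} = 8 \left(F + p\right) = 8 F + 8 p$)
$y{\left(h \right)} = 0$ ($y{\left(h \right)} = 8 \left(-2\right) + 8 \cdot 2 = -16 + 16 = 0$)
$\left(y{\left(73 \right)} - 44136\right) \left(u{\left(6 \right)} - 46415\right) = \left(0 - 44136\right) \left(6 - 46415\right) = \left(-44136\right) \left(-46409\right) = 2048307624$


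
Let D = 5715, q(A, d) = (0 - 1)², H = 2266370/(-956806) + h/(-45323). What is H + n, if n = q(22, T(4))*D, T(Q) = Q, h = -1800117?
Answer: 124726219180231/21682659169 ≈ 5752.4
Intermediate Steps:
H = 809822029396/21682659169 (H = 2266370/(-956806) - 1800117/(-45323) = 2266370*(-1/956806) - 1800117*(-1/45323) = -1133185/478403 + 1800117/45323 = 809822029396/21682659169 ≈ 37.349)
q(A, d) = 1 (q(A, d) = (-1)² = 1)
n = 5715 (n = 1*5715 = 5715)
H + n = 809822029396/21682659169 + 5715 = 124726219180231/21682659169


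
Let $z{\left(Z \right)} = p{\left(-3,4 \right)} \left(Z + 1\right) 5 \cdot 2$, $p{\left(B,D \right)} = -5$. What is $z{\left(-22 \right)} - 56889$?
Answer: $-55839$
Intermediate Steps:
$z{\left(Z \right)} = -50 - 50 Z$ ($z{\left(Z \right)} = - 5 \left(Z + 1\right) 5 \cdot 2 = - 5 \left(1 + Z\right) 5 \cdot 2 = - 5 \left(5 + 5 Z\right) 2 = \left(-25 - 25 Z\right) 2 = -50 - 50 Z$)
$z{\left(-22 \right)} - 56889 = \left(-50 - -1100\right) - 56889 = \left(-50 + 1100\right) - 56889 = 1050 - 56889 = -55839$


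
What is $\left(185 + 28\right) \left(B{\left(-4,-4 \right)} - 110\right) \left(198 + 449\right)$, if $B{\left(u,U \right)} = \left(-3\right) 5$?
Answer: $-17226375$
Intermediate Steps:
$B{\left(u,U \right)} = -15$
$\left(185 + 28\right) \left(B{\left(-4,-4 \right)} - 110\right) \left(198 + 449\right) = \left(185 + 28\right) \left(-15 - 110\right) \left(198 + 449\right) = 213 \left(-125\right) 647 = \left(-26625\right) 647 = -17226375$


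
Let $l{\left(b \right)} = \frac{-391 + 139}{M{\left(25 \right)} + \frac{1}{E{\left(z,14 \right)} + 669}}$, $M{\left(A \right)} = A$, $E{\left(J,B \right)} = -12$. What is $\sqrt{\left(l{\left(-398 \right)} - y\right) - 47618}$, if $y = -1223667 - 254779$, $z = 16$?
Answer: $\frac{\sqrt{96513489170966}}{8213} \approx 1196.2$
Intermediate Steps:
$l{\left(b \right)} = - \frac{82782}{8213}$ ($l{\left(b \right)} = \frac{-391 + 139}{25 + \frac{1}{-12 + 669}} = - \frac{252}{25 + \frac{1}{657}} = - \frac{252}{\frac{16426}{657}} = \left(-252\right) \frac{657}{16426} = - \frac{82782}{8213}$)
$y = -1478446$
$\sqrt{\left(l{\left(-398 \right)} - y\right) - 47618} = \sqrt{\left(- \frac{82782}{8213} - -1478446\right) - 47618} = \sqrt{\left(- \frac{82782}{8213} + 1478446\right) - 47618} = \sqrt{\frac{12142394216}{8213} - 47618} = \sqrt{\frac{11751307582}{8213}} = \frac{\sqrt{96513489170966}}{8213}$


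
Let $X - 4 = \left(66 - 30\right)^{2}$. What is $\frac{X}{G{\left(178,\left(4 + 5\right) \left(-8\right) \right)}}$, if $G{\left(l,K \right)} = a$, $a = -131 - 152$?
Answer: $- \frac{1300}{283} \approx -4.5936$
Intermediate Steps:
$a = -283$ ($a = -131 - 152 = -283$)
$G{\left(l,K \right)} = -283$
$X = 1300$ ($X = 4 + \left(66 - 30\right)^{2} = 4 + 36^{2} = 4 + 1296 = 1300$)
$\frac{X}{G{\left(178,\left(4 + 5\right) \left(-8\right) \right)}} = \frac{1300}{-283} = 1300 \left(- \frac{1}{283}\right) = - \frac{1300}{283}$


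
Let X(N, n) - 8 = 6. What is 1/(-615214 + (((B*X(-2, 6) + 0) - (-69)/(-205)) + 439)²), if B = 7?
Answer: -42025/13750848094 ≈ -3.0562e-6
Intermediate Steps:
X(N, n) = 14 (X(N, n) = 8 + 6 = 14)
1/(-615214 + (((B*X(-2, 6) + 0) - (-69)/(-205)) + 439)²) = 1/(-615214 + (((7*14 + 0) - (-69)/(-205)) + 439)²) = 1/(-615214 + (((98 + 0) - (-69)*(-1)/205) + 439)²) = 1/(-615214 + ((98 - 1*69/205) + 439)²) = 1/(-615214 + ((98 - 69/205) + 439)²) = 1/(-615214 + (20021/205 + 439)²) = 1/(-615214 + (110016/205)²) = 1/(-615214 + 12103520256/42025) = 1/(-13750848094/42025) = -42025/13750848094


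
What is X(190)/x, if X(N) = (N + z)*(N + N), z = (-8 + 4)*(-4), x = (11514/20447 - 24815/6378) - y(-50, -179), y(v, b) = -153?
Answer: 19822466832/37900819 ≈ 523.01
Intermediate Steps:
x = 19518921785/130410966 (x = (11514/20447 - 24815/6378) - 1*(-153) = (11514*(1/20447) - 24815*1/6378) + 153 = (11514/20447 - 24815/6378) + 153 = -433956013/130410966 + 153 = 19518921785/130410966 ≈ 149.67)
z = 16 (z = -4*(-4) = 16)
X(N) = 2*N*(16 + N) (X(N) = (N + 16)*(N + N) = (16 + N)*(2*N) = 2*N*(16 + N))
X(190)/x = (2*190*(16 + 190))/(19518921785/130410966) = (2*190*206)*(130410966/19518921785) = 78280*(130410966/19518921785) = 19822466832/37900819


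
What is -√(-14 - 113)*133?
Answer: -133*I*√127 ≈ -1498.8*I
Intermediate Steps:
-√(-14 - 113)*133 = -√(-127)*133 = -I*√127*133 = -133*I*√127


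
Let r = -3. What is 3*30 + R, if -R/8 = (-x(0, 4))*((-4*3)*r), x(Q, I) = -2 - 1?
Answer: -774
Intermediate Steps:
x(Q, I) = -3
R = -864 (R = -8*(-1*(-3))*-4*3*(-3) = -24*(-12*(-3)) = -24*36 = -8*108 = -864)
3*30 + R = 3*30 - 864 = 90 - 864 = -774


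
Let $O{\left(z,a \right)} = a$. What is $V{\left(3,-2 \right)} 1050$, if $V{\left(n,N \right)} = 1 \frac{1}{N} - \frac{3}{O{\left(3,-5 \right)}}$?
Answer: $105$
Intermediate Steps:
$V{\left(n,N \right)} = \frac{3}{5} + \frac{1}{N}$ ($V{\left(n,N \right)} = 1 \frac{1}{N} - \frac{3}{-5} = \frac{1}{N} - - \frac{3}{5} = \frac{1}{N} + \frac{3}{5} = \frac{3}{5} + \frac{1}{N}$)
$V{\left(3,-2 \right)} 1050 = \left(\frac{3}{5} + \frac{1}{-2}\right) 1050 = \left(\frac{3}{5} - \frac{1}{2}\right) 1050 = \frac{1}{10} \cdot 1050 = 105$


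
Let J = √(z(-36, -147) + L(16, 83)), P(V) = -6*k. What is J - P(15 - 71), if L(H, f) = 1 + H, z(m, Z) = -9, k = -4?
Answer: -24 + 2*√2 ≈ -21.172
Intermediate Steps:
P(V) = 24 (P(V) = -6*(-4) = 24)
J = 2*√2 (J = √(-9 + (1 + 16)) = √(-9 + 17) = √8 = 2*√2 ≈ 2.8284)
J - P(15 - 71) = 2*√2 - 1*24 = 2*√2 - 24 = -24 + 2*√2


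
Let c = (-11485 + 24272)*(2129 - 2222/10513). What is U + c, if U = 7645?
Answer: 286252856470/10513 ≈ 2.7228e+7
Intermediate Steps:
c = 286172484585/10513 (c = 12787*(2129 - 2222*1/10513) = 12787*(2129 - 2222/10513) = 12787*(22379955/10513) = 286172484585/10513 ≈ 2.7221e+7)
U + c = 7645 + 286172484585/10513 = 286252856470/10513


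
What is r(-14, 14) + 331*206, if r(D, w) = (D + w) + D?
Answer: 68172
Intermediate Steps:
r(D, w) = w + 2*D
r(-14, 14) + 331*206 = (14 + 2*(-14)) + 331*206 = (14 - 28) + 68186 = -14 + 68186 = 68172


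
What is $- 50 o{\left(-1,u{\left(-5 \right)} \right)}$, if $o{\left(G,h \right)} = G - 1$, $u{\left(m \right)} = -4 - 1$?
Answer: $100$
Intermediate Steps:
$u{\left(m \right)} = -5$
$o{\left(G,h \right)} = -1 + G$ ($o{\left(G,h \right)} = G - 1 = -1 + G$)
$- 50 o{\left(-1,u{\left(-5 \right)} \right)} = - 50 \left(-1 - 1\right) = \left(-50\right) \left(-2\right) = 100$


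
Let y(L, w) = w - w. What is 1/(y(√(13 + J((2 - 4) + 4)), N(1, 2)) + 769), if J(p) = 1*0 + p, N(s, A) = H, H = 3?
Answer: 1/769 ≈ 0.0013004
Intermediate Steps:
N(s, A) = 3
J(p) = p (J(p) = 0 + p = p)
y(L, w) = 0
1/(y(√(13 + J((2 - 4) + 4)), N(1, 2)) + 769) = 1/(0 + 769) = 1/769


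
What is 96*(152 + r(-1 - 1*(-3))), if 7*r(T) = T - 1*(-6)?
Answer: 102912/7 ≈ 14702.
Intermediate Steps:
r(T) = 6/7 + T/7 (r(T) = (T - 1*(-6))/7 = (T + 6)/7 = (6 + T)/7 = 6/7 + T/7)
96*(152 + r(-1 - 1*(-3))) = 96*(152 + (6/7 + (-1 - 1*(-3))/7)) = 96*(152 + (6/7 + (-1 + 3)/7)) = 96*(152 + (6/7 + (1/7)*2)) = 96*(152 + (6/7 + 2/7)) = 96*(152 + 8/7) = 96*(1072/7) = 102912/7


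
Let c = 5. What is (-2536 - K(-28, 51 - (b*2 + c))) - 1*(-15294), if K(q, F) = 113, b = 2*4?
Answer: 12645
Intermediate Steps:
b = 8
(-2536 - K(-28, 51 - (b*2 + c))) - 1*(-15294) = (-2536 - 1*113) - 1*(-15294) = (-2536 - 113) + 15294 = -2649 + 15294 = 12645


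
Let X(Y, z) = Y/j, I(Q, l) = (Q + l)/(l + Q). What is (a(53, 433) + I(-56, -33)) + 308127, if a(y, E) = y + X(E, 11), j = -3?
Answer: 924110/3 ≈ 3.0804e+5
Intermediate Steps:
I(Q, l) = 1 (I(Q, l) = (Q + l)/(Q + l) = 1)
X(Y, z) = -Y/3 (X(Y, z) = Y/(-3) = Y*(-⅓) = -Y/3)
a(y, E) = y - E/3
(a(53, 433) + I(-56, -33)) + 308127 = ((53 - ⅓*433) + 1) + 308127 = ((53 - 433/3) + 1) + 308127 = (-274/3 + 1) + 308127 = -271/3 + 308127 = 924110/3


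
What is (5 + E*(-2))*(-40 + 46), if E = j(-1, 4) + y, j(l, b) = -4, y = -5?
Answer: 138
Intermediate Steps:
E = -9 (E = -4 - 5 = -9)
(5 + E*(-2))*(-40 + 46) = (5 - 9*(-2))*(-40 + 46) = (5 + 18)*6 = 23*6 = 138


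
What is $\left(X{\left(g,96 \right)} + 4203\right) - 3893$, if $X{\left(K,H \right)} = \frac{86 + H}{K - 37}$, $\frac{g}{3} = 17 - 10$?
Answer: $\frac{2389}{8} \approx 298.63$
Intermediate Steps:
$g = 21$ ($g = 3 \left(17 - 10\right) = 3 \cdot 7 = 21$)
$X{\left(K,H \right)} = \frac{86 + H}{-37 + K}$
$\left(X{\left(g,96 \right)} + 4203\right) - 3893 = \left(\frac{86 + 96}{-37 + 21} + 4203\right) - 3893 = \left(\frac{1}{-16} \cdot 182 + 4203\right) - 3893 = \left(\left(- \frac{1}{16}\right) 182 + 4203\right) - 3893 = \left(- \frac{91}{8} + 4203\right) - 3893 = \frac{33533}{8} - 3893 = \frac{2389}{8}$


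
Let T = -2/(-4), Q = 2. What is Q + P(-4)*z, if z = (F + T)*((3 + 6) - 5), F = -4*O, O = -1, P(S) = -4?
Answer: -70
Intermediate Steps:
F = 4 (F = -4*(-1) = 4)
T = 1/2 (T = -2*(-1/4) = 1/2 ≈ 0.50000)
z = 18 (z = (4 + 1/2)*((3 + 6) - 5) = 9*(9 - 5)/2 = (9/2)*4 = 18)
Q + P(-4)*z = 2 - 4*18 = 2 - 72 = -70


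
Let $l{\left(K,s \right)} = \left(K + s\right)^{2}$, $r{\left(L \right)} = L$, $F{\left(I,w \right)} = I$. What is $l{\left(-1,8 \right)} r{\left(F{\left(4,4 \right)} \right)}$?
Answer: $196$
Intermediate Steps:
$l{\left(-1,8 \right)} r{\left(F{\left(4,4 \right)} \right)} = \left(-1 + 8\right)^{2} \cdot 4 = 7^{2} \cdot 4 = 49 \cdot 4 = 196$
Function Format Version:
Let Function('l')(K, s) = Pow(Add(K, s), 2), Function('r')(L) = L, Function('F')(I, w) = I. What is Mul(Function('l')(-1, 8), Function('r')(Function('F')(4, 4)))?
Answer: 196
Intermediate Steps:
Mul(Function('l')(-1, 8), Function('r')(Function('F')(4, 4))) = Mul(Pow(Add(-1, 8), 2), 4) = Mul(Pow(7, 2), 4) = Mul(49, 4) = 196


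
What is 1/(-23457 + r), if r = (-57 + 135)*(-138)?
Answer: -1/34221 ≈ -2.9222e-5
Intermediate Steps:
r = -10764 (r = 78*(-138) = -10764)
1/(-23457 + r) = 1/(-23457 - 10764) = 1/(-34221) = -1/34221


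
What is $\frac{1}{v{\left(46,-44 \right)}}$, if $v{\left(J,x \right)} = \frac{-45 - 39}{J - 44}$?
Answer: $- \frac{1}{42} \approx -0.02381$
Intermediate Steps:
$v{\left(J,x \right)} = - \frac{84}{-44 + J}$
$\frac{1}{v{\left(46,-44 \right)}} = \frac{1}{\left(-84\right) \frac{1}{-44 + 46}} = \frac{1}{\left(-84\right) \frac{1}{2}} = \frac{1}{-42} = - \frac{1}{42}$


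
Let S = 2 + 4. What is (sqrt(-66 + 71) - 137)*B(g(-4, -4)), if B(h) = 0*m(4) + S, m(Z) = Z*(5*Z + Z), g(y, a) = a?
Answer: -822 + 6*sqrt(5) ≈ -808.58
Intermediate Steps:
m(Z) = 6*Z**2 (m(Z) = Z*(6*Z) = 6*Z**2)
S = 6
B(h) = 6 (B(h) = 0*(6*4**2) + 6 = 0*(6*16) + 6 = 0*96 + 6 = 0 + 6 = 6)
(sqrt(-66 + 71) - 137)*B(g(-4, -4)) = (sqrt(-66 + 71) - 137)*6 = (sqrt(5) - 137)*6 = (-137 + sqrt(5))*6 = -822 + 6*sqrt(5)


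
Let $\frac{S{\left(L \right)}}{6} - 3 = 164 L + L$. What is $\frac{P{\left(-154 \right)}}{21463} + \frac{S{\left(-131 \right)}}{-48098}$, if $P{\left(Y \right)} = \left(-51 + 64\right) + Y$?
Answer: $\frac{1388184159}{516163687} \approx 2.6894$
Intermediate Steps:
$S{\left(L \right)} = 18 + 990 L$ ($S{\left(L \right)} = 18 + 6 \left(164 L + L\right) = 18 + 6 \cdot 165 L = 18 + 990 L$)
$P{\left(Y \right)} = 13 + Y$
$\frac{P{\left(-154 \right)}}{21463} + \frac{S{\left(-131 \right)}}{-48098} = \frac{13 - 154}{21463} + \frac{18 + 990 \left(-131\right)}{-48098} = \left(-141\right) \frac{1}{21463} + \left(18 - 129690\right) \left(- \frac{1}{48098}\right) = - \frac{141}{21463} - - \frac{64836}{24049} = - \frac{141}{21463} + \frac{64836}{24049} = \frac{1388184159}{516163687}$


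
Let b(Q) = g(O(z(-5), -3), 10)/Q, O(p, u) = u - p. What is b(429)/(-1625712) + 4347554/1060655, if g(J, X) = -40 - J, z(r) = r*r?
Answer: 252676378887671/61644424318620 ≈ 4.0989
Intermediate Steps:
z(r) = r²
b(Q) = -12/Q (b(Q) = (-40 - (-3 - 1*(-5)²))/Q = (-40 - (-3 - 1*25))/Q = (-40 - (-3 - 25))/Q = (-40 - 1*(-28))/Q = (-40 + 28)/Q = -12/Q)
b(429)/(-1625712) + 4347554/1060655 = -12/429/(-1625712) + 4347554/1060655 = -12*1/429*(-1/1625712) + 4347554*(1/1060655) = -4/143*(-1/1625712) + 4347554/1060655 = 1/58119204 + 4347554/1060655 = 252676378887671/61644424318620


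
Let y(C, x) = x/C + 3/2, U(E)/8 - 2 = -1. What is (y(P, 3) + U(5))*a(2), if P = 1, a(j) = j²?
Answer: 50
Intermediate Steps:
U(E) = 8 (U(E) = 16 + 8*(-1) = 16 - 8 = 8)
y(C, x) = 3/2 + x/C (y(C, x) = x/C + 3*(½) = x/C + 3/2 = 3/2 + x/C)
(y(P, 3) + U(5))*a(2) = ((3/2 + 3/1) + 8)*2² = ((3/2 + 3*1) + 8)*4 = ((3/2 + 3) + 8)*4 = (9/2 + 8)*4 = (25/2)*4 = 50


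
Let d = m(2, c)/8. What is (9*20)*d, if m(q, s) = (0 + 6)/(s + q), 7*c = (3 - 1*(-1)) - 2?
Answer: 945/16 ≈ 59.063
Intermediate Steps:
c = 2/7 (c = ((3 - 1*(-1)) - 2)/7 = ((3 + 1) - 2)/7 = (4 - 2)/7 = (1/7)*2 = 2/7 ≈ 0.28571)
m(q, s) = 6/(q + s)
d = 21/64 (d = (6/(2 + 2/7))/8 = (6/(16/7))*(1/8) = (6*(7/16))*(1/8) = (21/8)*(1/8) = 21/64 ≈ 0.32813)
(9*20)*d = (9*20)*(21/64) = 180*(21/64) = 945/16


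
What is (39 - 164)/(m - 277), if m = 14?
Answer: 125/263 ≈ 0.47529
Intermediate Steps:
(39 - 164)/(m - 277) = (39 - 164)/(14 - 277) = -125/(-263) = -125*(-1/263) = 125/263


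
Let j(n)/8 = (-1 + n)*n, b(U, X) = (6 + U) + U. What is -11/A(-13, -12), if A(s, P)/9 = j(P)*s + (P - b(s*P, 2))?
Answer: 11/148986 ≈ 7.3832e-5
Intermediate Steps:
b(U, X) = 6 + 2*U
j(n) = 8*n*(-1 + n) (j(n) = 8*((-1 + n)*n) = 8*(n*(-1 + n)) = 8*n*(-1 + n))
A(s, P) = -54 + 9*P - 18*P*s + 72*P*s*(-1 + P) (A(s, P) = 9*((8*P*(-1 + P))*s + (P - (6 + 2*(s*P)))) = 9*(8*P*s*(-1 + P) + (P - (6 + 2*(P*s)))) = 9*(8*P*s*(-1 + P) + (P - (6 + 2*P*s))) = 9*(8*P*s*(-1 + P) + (P + (-6 - 2*P*s))) = 9*(8*P*s*(-1 + P) + (-6 + P - 2*P*s)) = 9*(-6 + P - 2*P*s + 8*P*s*(-1 + P)) = -54 + 9*P - 18*P*s + 72*P*s*(-1 + P))
-11/A(-13, -12) = -11/(-54 + 9*(-12) - 90*(-12)*(-13) + 72*(-13)*(-12)²) = -11/(-54 - 108 - 14040 + 72*(-13)*144) = -11/(-54 - 108 - 14040 - 134784) = -11/(-148986) = -11*(-1/148986) = 11/148986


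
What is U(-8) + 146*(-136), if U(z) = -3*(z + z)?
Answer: -19808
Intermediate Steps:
U(z) = -6*z
U(-8) + 146*(-136) = -6*(-8) + 146*(-136) = 48 - 19856 = -19808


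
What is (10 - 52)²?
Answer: 1764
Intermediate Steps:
(10 - 52)² = (-42)² = 1764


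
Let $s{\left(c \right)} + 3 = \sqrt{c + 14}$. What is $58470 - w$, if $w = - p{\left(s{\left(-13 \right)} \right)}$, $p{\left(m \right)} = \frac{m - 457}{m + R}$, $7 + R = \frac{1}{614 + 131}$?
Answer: $\frac{392324835}{6704} \approx 58521.0$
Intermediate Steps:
$R = - \frac{5214}{745}$ ($R = -7 + \frac{1}{614 + 131} = -7 + \frac{1}{745} = - \frac{5214}{745} \approx -6.9987$)
$s{\left(c \right)} = -3 + \sqrt{14 + c}$ ($s{\left(c \right)} = -3 + \sqrt{c + 14} = -3 + \sqrt{14 + c}$)
$p{\left(m \right)} = \frac{-457 + m}{- \frac{5214}{745} + m}$ ($p{\left(m \right)} = \frac{m - 457}{m - \frac{5214}{745}} = \frac{-457 + m}{- \frac{5214}{745} + m}$)
$w = - \frac{341955}{6704}$ ($w = - \frac{745 \left(-457 - \left(3 - \sqrt{14 - 13}\right)\right)}{-5214 + 745 \left(-3 + \sqrt{14 - 13}\right)} = - \frac{745 \left(-457 - \left(3 - \sqrt{1}\right)\right)}{-5214 + 745 \left(-3 + \sqrt{1}\right)} = - \frac{745 \left(-457 + \left(-3 + 1\right)\right)}{-5214 + 745 \left(-3 + 1\right)} = - \frac{745 \left(-457 - 2\right)}{-5214 + 745 \left(-2\right)} = - \frac{745 \left(-459\right)}{-5214 - 1490} = - \frac{745 \left(-459\right)}{-6704} = - \frac{745 \left(-1\right) \left(-459\right)}{6704} = \left(-1\right) \frac{341955}{6704} = - \frac{341955}{6704} \approx -51.008$)
$58470 - w = 58470 - - \frac{341955}{6704} = 58470 + \frac{341955}{6704} = \frac{392324835}{6704}$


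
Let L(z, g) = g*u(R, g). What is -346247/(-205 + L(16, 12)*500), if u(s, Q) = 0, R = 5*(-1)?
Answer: 346247/205 ≈ 1689.0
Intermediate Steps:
R = -5
L(z, g) = 0 (L(z, g) = g*0 = 0)
-346247/(-205 + L(16, 12)*500) = -346247/(-205 + 0*500) = -346247/(-205 + 0) = -346247/(-205) = -346247*(-1/205) = 346247/205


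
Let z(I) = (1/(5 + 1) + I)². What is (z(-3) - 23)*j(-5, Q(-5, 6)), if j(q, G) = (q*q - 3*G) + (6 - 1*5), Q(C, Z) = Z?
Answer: -1078/9 ≈ -119.78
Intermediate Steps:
j(q, G) = 1 + q² - 3*G (j(q, G) = (q² - 3*G) + (6 - 5) = (q² - 3*G) + 1 = 1 + q² - 3*G)
z(I) = (⅙ + I)² (z(I) = (1/6 + I)² = (⅙ + I)²)
(z(-3) - 23)*j(-5, Q(-5, 6)) = ((1 + 6*(-3))²/36 - 23)*(1 + (-5)² - 3*6) = ((1 - 18)²/36 - 23)*(1 + 25 - 18) = ((1/36)*(-17)² - 23)*8 = ((1/36)*289 - 23)*8 = (289/36 - 23)*8 = -539/36*8 = -1078/9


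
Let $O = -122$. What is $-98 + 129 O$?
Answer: $-15836$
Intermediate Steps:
$-98 + 129 O = -98 + 129 \left(-122\right) = -98 - 15738 = -15836$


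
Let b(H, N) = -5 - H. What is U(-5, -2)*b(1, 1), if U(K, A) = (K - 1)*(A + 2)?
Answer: 0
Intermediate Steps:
U(K, A) = (-1 + K)*(2 + A)
U(-5, -2)*b(1, 1) = (-2 - 1*(-2) + 2*(-5) - 2*(-5))*(-5 - 1*1) = (-2 + 2 - 10 + 10)*(-5 - 1) = 0*(-6) = 0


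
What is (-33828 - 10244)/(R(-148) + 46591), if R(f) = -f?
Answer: -6296/6677 ≈ -0.94294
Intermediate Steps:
(-33828 - 10244)/(R(-148) + 46591) = (-33828 - 10244)/(-1*(-148) + 46591) = -44072/(148 + 46591) = -44072/46739 = -44072*1/46739 = -6296/6677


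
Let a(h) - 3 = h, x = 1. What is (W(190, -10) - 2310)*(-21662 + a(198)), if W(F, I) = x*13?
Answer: 49295917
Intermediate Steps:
a(h) = 3 + h
W(F, I) = 13 (W(F, I) = 1*13 = 13)
(W(190, -10) - 2310)*(-21662 + a(198)) = (13 - 2310)*(-21662 + (3 + 198)) = -2297*(-21662 + 201) = -2297*(-21461) = 49295917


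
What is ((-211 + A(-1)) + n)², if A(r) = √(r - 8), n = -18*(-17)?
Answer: 9016 + 570*I ≈ 9016.0 + 570.0*I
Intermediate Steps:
n = 306
A(r) = √(-8 + r)
((-211 + A(-1)) + n)² = ((-211 + √(-8 - 1)) + 306)² = ((-211 + √(-9)) + 306)² = ((-211 + 3*I) + 306)² = (95 + 3*I)²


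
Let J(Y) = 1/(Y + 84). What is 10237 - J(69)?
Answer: 1566260/153 ≈ 10237.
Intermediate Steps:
J(Y) = 1/(84 + Y)
10237 - J(69) = 10237 - 1/(84 + 69) = 10237 - 1/153 = 1566260/153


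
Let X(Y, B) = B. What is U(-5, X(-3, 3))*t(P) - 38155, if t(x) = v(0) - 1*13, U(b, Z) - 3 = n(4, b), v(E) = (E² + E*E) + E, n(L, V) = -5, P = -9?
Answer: -38129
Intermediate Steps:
v(E) = E + 2*E² (v(E) = (E² + E²) + E = 2*E² + E = E + 2*E²)
U(b, Z) = -2 (U(b, Z) = 3 - 5 = -2)
t(x) = -13 (t(x) = 0*(1 + 2*0) - 1*13 = 0*(1 + 0) - 13 = 0*1 - 13 = 0 - 13 = -13)
U(-5, X(-3, 3))*t(P) - 38155 = -2*(-13) - 38155 = 26 - 38155 = -38129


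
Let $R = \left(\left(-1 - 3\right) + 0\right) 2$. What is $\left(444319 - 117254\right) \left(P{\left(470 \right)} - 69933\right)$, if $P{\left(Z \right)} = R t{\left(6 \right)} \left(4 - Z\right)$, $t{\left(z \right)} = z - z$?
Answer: $-22872636645$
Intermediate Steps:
$R = -8$ ($R = \left(-4 + 0\right) 2 = \left(-4\right) 2 = -8$)
$t{\left(z \right)} = 0$
$P{\left(Z \right)} = 0$ ($P{\left(Z \right)} = \left(-8\right) 0 \left(4 - Z\right) = 0 \left(4 - Z\right) = 0$)
$\left(444319 - 117254\right) \left(P{\left(470 \right)} - 69933\right) = \left(444319 - 117254\right) \left(0 - 69933\right) = 327065 \left(-69933\right) = -22872636645$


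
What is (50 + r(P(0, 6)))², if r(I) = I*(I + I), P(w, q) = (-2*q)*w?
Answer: 2500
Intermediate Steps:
P(w, q) = -2*q*w
r(I) = 2*I² (r(I) = I*(2*I) = 2*I²)
(50 + r(P(0, 6)))² = (50 + 2*(-2*6*0)²)² = (50 + 2*0²)² = (50 + 2*0)² = (50 + 0)² = 50² = 2500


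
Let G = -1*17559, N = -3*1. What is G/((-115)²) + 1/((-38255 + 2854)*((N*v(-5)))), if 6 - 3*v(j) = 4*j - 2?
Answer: -17404959227/13108990300 ≈ -1.3277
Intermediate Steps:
v(j) = 8/3 - 4*j/3 (v(j) = 2 - (4*j - 2)/3 = 2 - (-2 + 4*j)/3 = 2 + (⅔ - 4*j/3) = 8/3 - 4*j/3)
N = -3
G = -17559
G/((-115)²) + 1/((-38255 + 2854)*((N*v(-5)))) = -17559/((-115)²) + 1/((-38255 + 2854)*((-3*(8/3 - 4/3*(-5))))) = -17559/13225 + 1/((-35401)*((-3*(8/3 + 20/3)))) = -17559*1/13225 - 1/(35401*((-3*28/3))) = -17559/13225 - 1/35401/(-28) = -17559/13225 - 1/35401*(-1/28) = -17559/13225 + 1/991228 = -17404959227/13108990300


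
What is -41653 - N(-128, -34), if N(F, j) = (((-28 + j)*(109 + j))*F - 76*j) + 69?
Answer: -639506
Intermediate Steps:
N(F, j) = 69 - 76*j + F*(-28 + j)*(109 + j) (N(F, j) = (F*(-28 + j)*(109 + j) - 76*j) + 69 = (-76*j + F*(-28 + j)*(109 + j)) + 69 = 69 - 76*j + F*(-28 + j)*(109 + j))
-41653 - N(-128, -34) = -41653 - (69 - 3052*(-128) - 76*(-34) - 128*(-34)² + 81*(-128)*(-34)) = -41653 - (69 + 390656 + 2584 - 128*1156 + 352512) = -41653 - (69 + 390656 + 2584 - 147968 + 352512) = -41653 - 1*597853 = -41653 - 597853 = -639506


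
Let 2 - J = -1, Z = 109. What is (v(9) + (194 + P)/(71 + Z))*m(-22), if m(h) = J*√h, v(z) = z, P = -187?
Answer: 1627*I*√22/60 ≈ 127.19*I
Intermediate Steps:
J = 3 (J = 2 - 1*(-1) = 2 + 1 = 3)
m(h) = 3*√h
(v(9) + (194 + P)/(71 + Z))*m(-22) = (9 + (194 - 187)/(71 + 109))*(3*√(-22)) = (9 + 7/180)*(3*(I*√22)) = (9 + 7*(1/180))*(3*I*√22) = (9 + 7/180)*(3*I*√22) = 1627*(3*I*√22)/180 = 1627*I*√22/60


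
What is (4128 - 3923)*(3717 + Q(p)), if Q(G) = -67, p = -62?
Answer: 748250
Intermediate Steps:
(4128 - 3923)*(3717 + Q(p)) = (4128 - 3923)*(3717 - 67) = 205*3650 = 748250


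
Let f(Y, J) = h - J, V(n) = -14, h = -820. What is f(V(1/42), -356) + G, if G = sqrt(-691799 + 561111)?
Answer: -464 + 8*I*sqrt(2042) ≈ -464.0 + 361.51*I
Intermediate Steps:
G = 8*I*sqrt(2042) (G = sqrt(-130688) = 8*I*sqrt(2042) ≈ 361.51*I)
f(Y, J) = -820 - J
f(V(1/42), -356) + G = (-820 - 1*(-356)) + 8*I*sqrt(2042) = (-820 + 356) + 8*I*sqrt(2042) = -464 + 8*I*sqrt(2042)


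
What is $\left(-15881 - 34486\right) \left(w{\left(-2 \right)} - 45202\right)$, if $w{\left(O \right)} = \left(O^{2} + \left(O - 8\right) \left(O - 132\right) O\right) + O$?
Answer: $2411571960$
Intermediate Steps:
$w{\left(O \right)} = O + O^{2} + O \left(-132 + O\right) \left(-8 + O\right)$ ($w{\left(O \right)} = \left(O^{2} + \left(-8 + O\right) \left(-132 + O\right) O\right) + O = \left(O^{2} + \left(-132 + O\right) \left(-8 + O\right) O\right) + O = \left(O^{2} + O \left(-132 + O\right) \left(-8 + O\right)\right) + O = O + O^{2} + O \left(-132 + O\right) \left(-8 + O\right)$)
$\left(-15881 - 34486\right) \left(w{\left(-2 \right)} - 45202\right) = \left(-15881 - 34486\right) \left(- 2 \left(1057 + \left(-2\right)^{2} - -278\right) - 45202\right) = - 50367 \left(- 2 \left(1057 + 4 + 278\right) - 45202\right) = - 50367 \left(\left(-2\right) 1339 - 45202\right) = - 50367 \left(-2678 - 45202\right) = \left(-50367\right) \left(-47880\right) = 2411571960$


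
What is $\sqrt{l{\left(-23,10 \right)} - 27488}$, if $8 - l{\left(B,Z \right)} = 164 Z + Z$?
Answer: $i \sqrt{29130} \approx 170.68 i$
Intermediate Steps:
$l{\left(B,Z \right)} = 8 - 165 Z$ ($l{\left(B,Z \right)} = 8 - \left(164 Z + Z\right) = 8 - 165 Z$)
$\sqrt{l{\left(-23,10 \right)} - 27488} = \sqrt{\left(8 - 1650\right) - 27488} = \sqrt{-1642 - 27488} = \sqrt{-29130} = i \sqrt{29130}$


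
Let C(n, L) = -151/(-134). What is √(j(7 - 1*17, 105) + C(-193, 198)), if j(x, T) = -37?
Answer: I*√644138/134 ≈ 5.9894*I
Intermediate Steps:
C(n, L) = 151/134 (C(n, L) = -151*(-1/134) = 151/134)
√(j(7 - 1*17, 105) + C(-193, 198)) = √(-37 + 151/134) = √(-4807/134) = I*√644138/134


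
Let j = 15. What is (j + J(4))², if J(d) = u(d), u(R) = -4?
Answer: 121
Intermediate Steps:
J(d) = -4
(j + J(4))² = (15 - 4)² = 11² = 121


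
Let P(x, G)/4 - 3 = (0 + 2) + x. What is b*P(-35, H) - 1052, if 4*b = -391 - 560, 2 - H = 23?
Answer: 27478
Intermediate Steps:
H = -21 (H = 2 - 1*23 = 2 - 23 = -21)
b = -951/4 (b = (-391 - 560)/4 = (1/4)*(-951) = -951/4 ≈ -237.75)
P(x, G) = 20 + 4*x (P(x, G) = 12 + 4*((0 + 2) + x) = 12 + 4*(2 + x) = 12 + (8 + 4*x) = 20 + 4*x)
b*P(-35, H) - 1052 = -951*(20 + 4*(-35))/4 - 1052 = -951*(20 - 140)/4 - 1052 = -951/4*(-120) - 1052 = 28530 - 1052 = 27478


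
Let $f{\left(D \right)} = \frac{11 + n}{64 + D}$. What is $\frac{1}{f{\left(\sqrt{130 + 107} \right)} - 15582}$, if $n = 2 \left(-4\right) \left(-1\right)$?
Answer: $- \frac{60129722}{936922380853} + \frac{19 \sqrt{237}}{936922380853} \approx -6.4178 \cdot 10^{-5}$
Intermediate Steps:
$n = 8$ ($n = \left(-8\right) \left(-1\right) = 8$)
$f{\left(D \right)} = \frac{19}{64 + D}$ ($f{\left(D \right)} = \frac{11 + 8}{64 + D} = \frac{19}{64 + D}$)
$\frac{1}{f{\left(\sqrt{130 + 107} \right)} - 15582} = \frac{1}{\frac{19}{64 + \sqrt{130 + 107}} - 15582} = \frac{1}{\frac{19}{64 + \sqrt{237}} - 15582} = \frac{1}{-15582 + \frac{19}{64 + \sqrt{237}}}$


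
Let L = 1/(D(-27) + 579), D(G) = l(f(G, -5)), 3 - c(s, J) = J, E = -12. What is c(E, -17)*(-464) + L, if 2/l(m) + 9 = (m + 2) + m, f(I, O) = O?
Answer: -91324463/9841 ≈ -9280.0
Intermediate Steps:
c(s, J) = 3 - J
l(m) = 2/(-7 + 2*m) (l(m) = 2/(-9 + ((m + 2) + m)) = 2/(-9 + ((2 + m) + m)) = 2/(-9 + (2 + 2*m)) = 2/(-7 + 2*m))
D(G) = -2/17 (D(G) = 2/(-7 + 2*(-5)) = 2/(-7 - 10) = 2/(-17) = 2*(-1/17) = -2/17)
L = 17/9841 (L = 1/(-2/17 + 579) = 1/(9841/17) = 17/9841 ≈ 0.0017275)
c(E, -17)*(-464) + L = (3 - 1*(-17))*(-464) + 17/9841 = (3 + 17)*(-464) + 17/9841 = 20*(-464) + 17/9841 = -9280 + 17/9841 = -91324463/9841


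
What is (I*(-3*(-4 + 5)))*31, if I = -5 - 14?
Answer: 1767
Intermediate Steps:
I = -19
(I*(-3*(-4 + 5)))*31 = -(-57)*(-4 + 5)*31 = -(-57)*31 = -19*(-3)*31 = 57*31 = 1767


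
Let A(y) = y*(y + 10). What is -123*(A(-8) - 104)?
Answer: 14760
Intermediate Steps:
A(y) = y*(10 + y)
-123*(A(-8) - 104) = -123*(-8*(10 - 8) - 104) = -123*(-8*2 - 104) = -123*(-16 - 104) = -123*(-120) = 14760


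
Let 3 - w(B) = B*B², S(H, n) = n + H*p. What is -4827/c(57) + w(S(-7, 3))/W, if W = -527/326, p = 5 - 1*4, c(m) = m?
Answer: -1262941/10013 ≈ -126.13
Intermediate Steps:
p = 1 (p = 5 - 4 = 1)
W = -527/326 (W = -527*1/326 = -527/326 ≈ -1.6166)
S(H, n) = H + n (S(H, n) = n + H*1 = n + H = H + n)
w(B) = 3 - B³ (w(B) = 3 - B*B² = 3 - B³)
-4827/c(57) + w(S(-7, 3))/W = -4827/57 + (3 - (-7 + 3)³)/(-527/326) = -4827*1/57 + (3 - 1*(-4)³)*(-326/527) = -1609/19 + (3 - 1*(-64))*(-326/527) = -1609/19 + (3 + 64)*(-326/527) = -1609/19 + 67*(-326/527) = -1609/19 - 21842/527 = -1262941/10013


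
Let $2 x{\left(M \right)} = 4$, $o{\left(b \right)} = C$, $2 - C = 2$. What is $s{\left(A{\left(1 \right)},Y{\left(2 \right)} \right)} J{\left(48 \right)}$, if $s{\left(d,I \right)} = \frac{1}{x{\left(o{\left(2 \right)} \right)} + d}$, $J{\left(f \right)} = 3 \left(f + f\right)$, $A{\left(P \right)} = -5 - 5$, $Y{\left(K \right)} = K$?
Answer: $-36$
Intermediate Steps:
$C = 0$ ($C = 2 - 2 = 0$)
$o{\left(b \right)} = 0$
$x{\left(M \right)} = 2$ ($x{\left(M \right)} = \frac{1}{2} \cdot 4 = 2$)
$A{\left(P \right)} = -10$
$J{\left(f \right)} = 6 f$ ($J{\left(f \right)} = 3 \cdot 2 f = 6 f$)
$s{\left(d,I \right)} = \frac{1}{2 + d}$
$s{\left(A{\left(1 \right)},Y{\left(2 \right)} \right)} J{\left(48 \right)} = \frac{6 \cdot 48}{2 - 10} = \frac{1}{-8} \cdot 288 = \left(- \frac{1}{8}\right) 288 = -36$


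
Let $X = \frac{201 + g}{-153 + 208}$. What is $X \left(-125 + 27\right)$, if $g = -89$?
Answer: $- \frac{10976}{55} \approx -199.56$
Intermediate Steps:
$X = \frac{112}{55}$ ($X = \frac{201 - 89}{-153 + 208} = \frac{112}{55} \approx 2.0364$)
$X \left(-125 + 27\right) = \frac{112 \left(-125 + 27\right)}{55} = \frac{112}{55} \left(-98\right) = - \frac{10976}{55}$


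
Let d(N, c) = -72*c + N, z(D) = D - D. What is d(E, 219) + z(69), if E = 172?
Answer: -15596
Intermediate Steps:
z(D) = 0
d(N, c) = N - 72*c
d(E, 219) + z(69) = (172 - 72*219) + 0 = (172 - 15768) + 0 = -15596 + 0 = -15596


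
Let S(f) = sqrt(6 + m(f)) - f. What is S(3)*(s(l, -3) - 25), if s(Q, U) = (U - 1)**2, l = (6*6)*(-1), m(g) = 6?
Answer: 27 - 18*sqrt(3) ≈ -4.1769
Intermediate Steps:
l = -36 (l = 36*(-1) = -36)
s(Q, U) = (-1 + U)**2
S(f) = -f + 2*sqrt(3) (S(f) = sqrt(6 + 6) - f = sqrt(12) - f = 2*sqrt(3) - f = -f + 2*sqrt(3))
S(3)*(s(l, -3) - 25) = (-1*3 + 2*sqrt(3))*((-1 - 3)**2 - 25) = (-3 + 2*sqrt(3))*((-4)**2 - 25) = (-3 + 2*sqrt(3))*(16 - 25) = (-3 + 2*sqrt(3))*(-9) = 27 - 18*sqrt(3)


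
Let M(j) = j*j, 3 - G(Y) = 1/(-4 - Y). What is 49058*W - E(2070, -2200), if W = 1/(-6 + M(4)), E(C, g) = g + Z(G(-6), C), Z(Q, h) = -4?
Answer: 35549/5 ≈ 7109.8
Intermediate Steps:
G(Y) = 3 - 1/(-4 - Y)
M(j) = j²
E(C, g) = -4 + g (E(C, g) = g - 4 = -4 + g)
W = ⅒ (W = 1/(-6 + 4²) = 1/(-6 + 16) = 1/10 = ⅒ ≈ 0.10000)
49058*W - E(2070, -2200) = 49058*(⅒) - (-4 - 2200) = 24529/5 - 1*(-2204) = 24529/5 + 2204 = 35549/5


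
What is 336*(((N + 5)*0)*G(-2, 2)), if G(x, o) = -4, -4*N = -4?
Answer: 0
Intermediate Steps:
N = 1 (N = -¼*(-4) = 1)
336*(((N + 5)*0)*G(-2, 2)) = 336*(((1 + 5)*0)*(-4)) = 336*((6*0)*(-4)) = 336*(0*(-4)) = 336*0 = 0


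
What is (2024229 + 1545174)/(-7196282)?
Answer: -3569403/7196282 ≈ -0.49601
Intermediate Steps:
(2024229 + 1545174)/(-7196282) = 3569403*(-1/7196282) = -3569403/7196282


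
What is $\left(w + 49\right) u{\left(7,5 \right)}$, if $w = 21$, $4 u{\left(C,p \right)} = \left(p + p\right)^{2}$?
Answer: $1750$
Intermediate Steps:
$u{\left(C,p \right)} = p^{2}$ ($u{\left(C,p \right)} = \frac{\left(p + p\right)^{2}}{4} = \frac{\left(2 p\right)^{2}}{4} = \frac{4 p^{2}}{4} = p^{2}$)
$\left(w + 49\right) u{\left(7,5 \right)} = \left(21 + 49\right) 5^{2} = 70 \cdot 25 = 1750$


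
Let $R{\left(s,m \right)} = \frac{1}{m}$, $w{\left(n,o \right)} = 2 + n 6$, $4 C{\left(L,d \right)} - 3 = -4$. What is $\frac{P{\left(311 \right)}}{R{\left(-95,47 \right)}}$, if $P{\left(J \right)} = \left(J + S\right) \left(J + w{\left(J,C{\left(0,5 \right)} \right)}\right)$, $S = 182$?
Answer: $50489609$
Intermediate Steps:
$C{\left(L,d \right)} = - \frac{1}{4}$ ($C{\left(L,d \right)} = \frac{3}{4} + \frac{1}{4} \left(-4\right) = \frac{3}{4} - 1 = - \frac{1}{4}$)
$w{\left(n,o \right)} = 2 + 6 n$
$P{\left(J \right)} = \left(2 + 7 J\right) \left(182 + J\right)$ ($P{\left(J \right)} = \left(J + 182\right) \left(J + \left(2 + 6 J\right)\right) = \left(182 + J\right) \left(2 + 7 J\right) = \left(2 + 7 J\right) \left(182 + J\right)$)
$\frac{P{\left(311 \right)}}{R{\left(-95,47 \right)}} = \frac{364 + 7 \cdot 311^{2} + 1276 \cdot 311}{\frac{1}{47}} = \left(364 + 7 \cdot 96721 + 396836\right) \frac{1}{\frac{1}{47}} = \left(364 + 677047 + 396836\right) 47 = 1074247 \cdot 47 = 50489609$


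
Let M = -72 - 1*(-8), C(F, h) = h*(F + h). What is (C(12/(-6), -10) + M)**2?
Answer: 3136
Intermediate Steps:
M = -64 (M = -72 + 8 = -64)
(C(12/(-6), -10) + M)**2 = (-10*(12/(-6) - 10) - 64)**2 = (-10*(12*(-1/6) - 10) - 64)**2 = (-10*(-2 - 10) - 64)**2 = (-10*(-12) - 64)**2 = (120 - 64)**2 = 56**2 = 3136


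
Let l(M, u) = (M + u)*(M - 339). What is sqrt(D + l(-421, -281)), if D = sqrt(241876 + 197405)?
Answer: sqrt(533520 + 3*sqrt(48809)) ≈ 730.88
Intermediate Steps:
l(M, u) = (-339 + M)*(M + u) (l(M, u) = (M + u)*(-339 + M) = (-339 + M)*(M + u))
D = 3*sqrt(48809) (D = sqrt(439281) = 3*sqrt(48809) ≈ 662.78)
sqrt(D + l(-421, -281)) = sqrt(3*sqrt(48809) + ((-421)**2 - 339*(-421) - 339*(-281) - 421*(-281))) = sqrt(3*sqrt(48809) + (177241 + 142719 + 95259 + 118301)) = sqrt(3*sqrt(48809) + 533520) = sqrt(533520 + 3*sqrt(48809))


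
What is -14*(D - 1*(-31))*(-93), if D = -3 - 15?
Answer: 16926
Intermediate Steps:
D = -18
-14*(D - 1*(-31))*(-93) = -14*(-18 - 1*(-31))*(-93) = -14*(-18 + 31)*(-93) = -14*13*(-93) = -182*(-93) = 16926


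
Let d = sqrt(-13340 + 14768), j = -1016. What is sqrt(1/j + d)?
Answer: sqrt(-254 + 516128*sqrt(357))/508 ≈ 6.1472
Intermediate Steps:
d = 2*sqrt(357) (d = sqrt(1428) = 2*sqrt(357) ≈ 37.789)
sqrt(1/j + d) = sqrt(1/(-1016) + 2*sqrt(357)) = sqrt(-1/1016 + 2*sqrt(357))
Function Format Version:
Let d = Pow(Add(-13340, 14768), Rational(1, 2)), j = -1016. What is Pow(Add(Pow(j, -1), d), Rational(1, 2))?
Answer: Mul(Rational(1, 508), Pow(Add(-254, Mul(516128, Pow(357, Rational(1, 2)))), Rational(1, 2))) ≈ 6.1472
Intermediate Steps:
d = Mul(2, Pow(357, Rational(1, 2))) (d = Pow(1428, Rational(1, 2)) = Mul(2, Pow(357, Rational(1, 2))) ≈ 37.789)
Pow(Add(Pow(j, -1), d), Rational(1, 2)) = Pow(Add(Pow(-1016, -1), Mul(2, Pow(357, Rational(1, 2)))), Rational(1, 2)) = Pow(Add(Rational(-1, 1016), Mul(2, Pow(357, Rational(1, 2)))), Rational(1, 2))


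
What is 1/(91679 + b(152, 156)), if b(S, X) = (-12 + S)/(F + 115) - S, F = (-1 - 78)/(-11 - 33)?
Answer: 5139/470363413 ≈ 1.0926e-5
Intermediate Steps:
F = 79/44 (F = -79/(-44) = -79*(-1/44) = 79/44 ≈ 1.7955)
b(S, X) = -176/1713 - 5095*S/5139 (b(S, X) = (-12 + S)/(79/44 + 115) - S = (-12 + S)/(5139/44) - S = (-12 + S)*(44/5139) - S = (-176/1713 + 44*S/5139) - S = -176/1713 - 5095*S/5139)
1/(91679 + b(152, 156)) = 1/(91679 + (-176/1713 - 5095/5139*152)) = 1/(91679 + (-176/1713 - 774440/5139)) = 1/(91679 - 774968/5139) = 1/(470363413/5139) = 5139/470363413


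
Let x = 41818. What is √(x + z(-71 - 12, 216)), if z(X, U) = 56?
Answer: √41874 ≈ 204.63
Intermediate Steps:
√(x + z(-71 - 12, 216)) = √(41818 + 56) = √41874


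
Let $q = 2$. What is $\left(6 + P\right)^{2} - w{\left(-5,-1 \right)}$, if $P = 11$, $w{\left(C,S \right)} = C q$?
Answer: $299$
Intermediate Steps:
$w{\left(C,S \right)} = 2 C$ ($w{\left(C,S \right)} = C 2 = 2 C$)
$\left(6 + P\right)^{2} - w{\left(-5,-1 \right)} = \left(6 + 11\right)^{2} - 2 \left(-5\right) = 17^{2} - -10 = 289 + 10 = 299$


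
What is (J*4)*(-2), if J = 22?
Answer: -176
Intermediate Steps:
(J*4)*(-2) = (22*4)*(-2) = 88*(-2) = -176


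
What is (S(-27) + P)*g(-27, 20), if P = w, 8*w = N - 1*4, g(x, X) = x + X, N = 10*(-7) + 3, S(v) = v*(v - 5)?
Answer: -47887/8 ≈ -5985.9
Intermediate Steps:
S(v) = v*(-5 + v)
N = -67 (N = -70 + 3 = -67)
g(x, X) = X + x
w = -71/8 (w = (-67 - 1*4)/8 = (-67 - 4)/8 = (1/8)*(-71) = -71/8 ≈ -8.8750)
P = -71/8 ≈ -8.8750
(S(-27) + P)*g(-27, 20) = (-27*(-5 - 27) - 71/8)*(20 - 27) = (-27*(-32) - 71/8)*(-7) = (864 - 71/8)*(-7) = (6841/8)*(-7) = -47887/8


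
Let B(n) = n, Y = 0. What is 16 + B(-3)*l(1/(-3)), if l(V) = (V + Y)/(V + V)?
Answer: 29/2 ≈ 14.500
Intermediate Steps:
l(V) = ½ (l(V) = (V + 0)/(V + V) = V/((2*V)) = V*(1/(2*V)) = ½)
16 + B(-3)*l(1/(-3)) = 16 - 3*½ = 16 - 3/2 = 29/2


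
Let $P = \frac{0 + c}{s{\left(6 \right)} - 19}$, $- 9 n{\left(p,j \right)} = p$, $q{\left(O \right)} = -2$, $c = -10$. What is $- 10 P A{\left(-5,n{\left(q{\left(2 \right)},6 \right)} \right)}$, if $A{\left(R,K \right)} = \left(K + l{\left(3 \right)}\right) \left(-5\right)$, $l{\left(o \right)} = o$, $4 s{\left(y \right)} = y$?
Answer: $\frac{5800}{63} \approx 92.063$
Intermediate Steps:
$s{\left(y \right)} = \frac{y}{4}$
$n{\left(p,j \right)} = - \frac{p}{9}$
$P = \frac{4}{7}$ ($P = \frac{0 - 10}{\frac{1}{4} \cdot 6 - 19} = - \frac{10}{\frac{3}{2} - 19} = - \frac{10}{- \frac{35}{2}} = \left(-10\right) \left(- \frac{2}{35}\right) = \frac{4}{7} \approx 0.57143$)
$A{\left(R,K \right)} = -15 - 5 K$ ($A{\left(R,K \right)} = \left(K + 3\right) \left(-5\right) = \left(3 + K\right) \left(-5\right) = -15 - 5 K$)
$- 10 P A{\left(-5,n{\left(q{\left(2 \right)},6 \right)} \right)} = \left(-10\right) \frac{4}{7} \left(-15 - 5 \left(\left(- \frac{1}{9}\right) \left(-2\right)\right)\right) = - \frac{40 \left(-15 - \frac{10}{9}\right)}{7} = \left(- \frac{40}{7}\right) \left(- \frac{145}{9}\right) = \frac{5800}{63}$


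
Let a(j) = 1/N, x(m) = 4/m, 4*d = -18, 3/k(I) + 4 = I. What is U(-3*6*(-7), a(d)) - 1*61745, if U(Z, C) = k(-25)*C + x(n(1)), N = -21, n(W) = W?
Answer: -12533422/203 ≈ -61741.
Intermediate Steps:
k(I) = 3/(-4 + I)
d = -9/2 (d = (1/4)*(-18) = -9/2 ≈ -4.5000)
a(j) = -1/21 (a(j) = 1/(-21) = -1/21)
U(Z, C) = 4 - 3*C/29 (U(Z, C) = (3/(-4 - 25))*C + 4/1 = (3/(-29))*C + 4*1 = (3*(-1/29))*C + 4 = -3*C/29 + 4 = 4 - 3*C/29)
U(-3*6*(-7), a(d)) - 1*61745 = (4 - 3/29*(-1/21)) - 1*61745 = (4 + 1/203) - 61745 = 813/203 - 61745 = -12533422/203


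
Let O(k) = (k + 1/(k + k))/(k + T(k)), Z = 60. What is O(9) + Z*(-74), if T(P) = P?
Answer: -1438397/324 ≈ -4439.5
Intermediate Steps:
O(k) = (k + 1/(2*k))/(2*k) (O(k) = (k + 1/(k + k))/(k + k) = (k + 1/(2*k))/((2*k)) = (k + 1/(2*k))*(1/(2*k)) = (k + 1/(2*k))/(2*k))
O(9) + Z*(-74) = (1/2 + (1/4)/9**2) + 60*(-74) = (1/2 + (1/4)*(1/81)) - 4440 = (1/2 + 1/324) - 4440 = 163/324 - 4440 = -1438397/324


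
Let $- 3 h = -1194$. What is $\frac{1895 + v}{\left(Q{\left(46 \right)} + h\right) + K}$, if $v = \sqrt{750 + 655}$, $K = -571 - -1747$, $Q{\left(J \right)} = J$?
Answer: $\frac{379}{324} + \frac{\sqrt{1405}}{1620} \approx 1.1929$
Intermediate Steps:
$h = 398$ ($h = \left(- \frac{1}{3}\right) \left(-1194\right) = 398$)
$K = 1176$ ($K = -571 + 1747 = 1176$)
$v = \sqrt{1405} \approx 37.483$
$\frac{1895 + v}{\left(Q{\left(46 \right)} + h\right) + K} = \frac{1895 + \sqrt{1405}}{\left(46 + 398\right) + 1176} = \frac{1895 + \sqrt{1405}}{444 + 1176} = \frac{1895 + \sqrt{1405}}{1620} = \left(1895 + \sqrt{1405}\right) \frac{1}{1620} = \frac{379}{324} + \frac{\sqrt{1405}}{1620}$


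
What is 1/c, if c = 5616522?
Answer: 1/5616522 ≈ 1.7805e-7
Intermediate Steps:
1/c = 1/5616522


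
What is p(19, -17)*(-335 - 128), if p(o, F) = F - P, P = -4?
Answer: 6019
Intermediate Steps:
p(o, F) = 4 + F (p(o, F) = F - 1*(-4) = F + 4 = 4 + F)
p(19, -17)*(-335 - 128) = (4 - 17)*(-335 - 128) = -13*(-463) = 6019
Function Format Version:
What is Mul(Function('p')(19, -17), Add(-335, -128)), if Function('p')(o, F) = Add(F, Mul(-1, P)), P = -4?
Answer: 6019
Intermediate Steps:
Function('p')(o, F) = Add(4, F) (Function('p')(o, F) = Add(F, Mul(-1, -4)) = Add(F, 4) = Add(4, F))
Mul(Function('p')(19, -17), Add(-335, -128)) = Mul(Add(4, -17), Add(-335, -128)) = Mul(-13, -463) = 6019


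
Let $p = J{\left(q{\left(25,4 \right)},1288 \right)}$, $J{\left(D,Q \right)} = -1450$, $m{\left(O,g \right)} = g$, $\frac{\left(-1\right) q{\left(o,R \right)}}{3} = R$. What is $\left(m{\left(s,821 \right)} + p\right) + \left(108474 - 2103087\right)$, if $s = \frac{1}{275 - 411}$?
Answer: $-1995242$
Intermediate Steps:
$q{\left(o,R \right)} = - 3 R$
$s = - \frac{1}{136}$ ($s = \frac{1}{-136} = - \frac{1}{136} \approx -0.0073529$)
$p = -1450$
$\left(m{\left(s,821 \right)} + p\right) + \left(108474 - 2103087\right) = \left(821 - 1450\right) + \left(108474 - 2103087\right) = -629 - 1994613 = -1995242$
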